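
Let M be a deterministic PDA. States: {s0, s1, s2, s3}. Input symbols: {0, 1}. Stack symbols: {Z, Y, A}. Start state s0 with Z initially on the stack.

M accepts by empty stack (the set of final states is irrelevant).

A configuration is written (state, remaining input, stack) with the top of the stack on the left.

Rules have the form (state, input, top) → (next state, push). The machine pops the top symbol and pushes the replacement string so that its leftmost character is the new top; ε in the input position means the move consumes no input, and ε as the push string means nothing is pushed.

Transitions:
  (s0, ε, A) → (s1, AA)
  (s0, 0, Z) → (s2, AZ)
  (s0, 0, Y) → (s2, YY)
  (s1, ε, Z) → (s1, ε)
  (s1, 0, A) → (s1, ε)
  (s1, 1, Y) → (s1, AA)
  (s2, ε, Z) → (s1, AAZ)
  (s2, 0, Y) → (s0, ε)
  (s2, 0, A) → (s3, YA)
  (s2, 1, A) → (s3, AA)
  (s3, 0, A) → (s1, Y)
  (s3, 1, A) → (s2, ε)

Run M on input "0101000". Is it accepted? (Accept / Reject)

Accept

(s0, 0101000, Z)
  read 0, top Z: go to s2, push AZ → (s2, 101000, AZ)
  read 1, top A: go to s3, push AA → (s3, 01000, AAZ)
  read 0, top A: go to s1, push Y → (s1, 1000, YAZ)
  read 1, top Y: go to s1, push AA → (s1, 000, AAAZ)
  read 0, top A: go to s1, push ε → (s1, 00, AAZ)
  read 0, top A: go to s1, push ε → (s1, 0, AZ)
  read 0, top A: go to s1, push ε → (s1, ε, Z)
  ε-move, top Z: go to s1, push ε → (s1, ε, ε)
All input consumed and the stack is empty.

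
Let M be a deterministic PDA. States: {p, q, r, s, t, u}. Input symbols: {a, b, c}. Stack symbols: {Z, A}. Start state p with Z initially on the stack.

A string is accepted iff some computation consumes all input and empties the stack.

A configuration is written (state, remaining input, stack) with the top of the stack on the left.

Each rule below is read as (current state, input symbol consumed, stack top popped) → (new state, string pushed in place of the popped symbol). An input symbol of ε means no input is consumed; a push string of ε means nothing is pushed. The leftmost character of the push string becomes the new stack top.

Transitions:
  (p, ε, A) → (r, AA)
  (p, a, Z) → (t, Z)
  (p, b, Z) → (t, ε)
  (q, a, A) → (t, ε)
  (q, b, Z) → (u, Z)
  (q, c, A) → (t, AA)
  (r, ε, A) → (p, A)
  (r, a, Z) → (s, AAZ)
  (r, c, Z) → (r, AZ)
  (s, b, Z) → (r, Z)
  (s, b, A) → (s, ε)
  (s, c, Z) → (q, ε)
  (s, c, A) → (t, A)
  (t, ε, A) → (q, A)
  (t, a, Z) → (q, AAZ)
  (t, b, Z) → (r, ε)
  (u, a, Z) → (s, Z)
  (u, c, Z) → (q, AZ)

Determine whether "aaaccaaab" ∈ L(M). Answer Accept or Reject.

(p, aaaccaaab, Z)
  read a, top Z: go to t, push Z → (t, aaccaaab, Z)
  read a, top Z: go to q, push AAZ → (q, accaaab, AAZ)
  read a, top A: go to t, push ε → (t, ccaaab, AZ)
  ε-move, top A: go to q, push A → (q, ccaaab, AZ)
  read c, top A: go to t, push AA → (t, caaab, AAZ)
  ε-move, top A: go to q, push A → (q, caaab, AAZ)
  read c, top A: go to t, push AA → (t, aaab, AAAZ)
  ε-move, top A: go to q, push A → (q, aaab, AAAZ)
  read a, top A: go to t, push ε → (t, aab, AAZ)
  ε-move, top A: go to q, push A → (q, aab, AAZ)
  read a, top A: go to t, push ε → (t, ab, AZ)
  ε-move, top A: go to q, push A → (q, ab, AZ)
  read a, top A: go to t, push ε → (t, b, Z)
  read b, top Z: go to r, push ε → (r, ε, ε)
All input consumed and the stack is empty.

Accept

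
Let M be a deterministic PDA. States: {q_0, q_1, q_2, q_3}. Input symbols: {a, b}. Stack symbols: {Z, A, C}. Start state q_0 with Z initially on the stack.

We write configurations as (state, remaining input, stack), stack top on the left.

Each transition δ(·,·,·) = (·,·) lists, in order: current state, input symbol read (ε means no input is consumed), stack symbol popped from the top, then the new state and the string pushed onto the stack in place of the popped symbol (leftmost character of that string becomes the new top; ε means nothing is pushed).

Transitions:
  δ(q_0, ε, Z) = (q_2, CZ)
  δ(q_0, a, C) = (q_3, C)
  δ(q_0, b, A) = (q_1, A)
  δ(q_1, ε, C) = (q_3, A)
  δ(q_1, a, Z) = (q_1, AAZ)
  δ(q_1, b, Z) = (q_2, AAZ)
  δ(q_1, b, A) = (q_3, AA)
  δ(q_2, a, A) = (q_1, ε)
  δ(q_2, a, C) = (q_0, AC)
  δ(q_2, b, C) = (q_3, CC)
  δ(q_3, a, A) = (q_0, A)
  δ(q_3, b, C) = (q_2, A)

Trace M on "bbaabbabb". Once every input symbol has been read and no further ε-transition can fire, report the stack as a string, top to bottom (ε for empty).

AAAZ

(q_0, bbaabbabb, Z)
  ε-move, top Z: go to q_2, push CZ → (q_2, bbaabbabb, CZ)
  read b, top C: go to q_3, push CC → (q_3, baabbabb, CCZ)
  read b, top C: go to q_2, push A → (q_2, aabbabb, ACZ)
  read a, top A: go to q_1, push ε → (q_1, abbabb, CZ)
  ε-move, top C: go to q_3, push A → (q_3, abbabb, AZ)
  read a, top A: go to q_0, push A → (q_0, bbabb, AZ)
  read b, top A: go to q_1, push A → (q_1, babb, AZ)
  read b, top A: go to q_3, push AA → (q_3, abb, AAZ)
  read a, top A: go to q_0, push A → (q_0, bb, AAZ)
  read b, top A: go to q_1, push A → (q_1, b, AAZ)
  read b, top A: go to q_3, push AA → (q_3, ε, AAAZ)
All input consumed in state q_3 with stack AAAZ.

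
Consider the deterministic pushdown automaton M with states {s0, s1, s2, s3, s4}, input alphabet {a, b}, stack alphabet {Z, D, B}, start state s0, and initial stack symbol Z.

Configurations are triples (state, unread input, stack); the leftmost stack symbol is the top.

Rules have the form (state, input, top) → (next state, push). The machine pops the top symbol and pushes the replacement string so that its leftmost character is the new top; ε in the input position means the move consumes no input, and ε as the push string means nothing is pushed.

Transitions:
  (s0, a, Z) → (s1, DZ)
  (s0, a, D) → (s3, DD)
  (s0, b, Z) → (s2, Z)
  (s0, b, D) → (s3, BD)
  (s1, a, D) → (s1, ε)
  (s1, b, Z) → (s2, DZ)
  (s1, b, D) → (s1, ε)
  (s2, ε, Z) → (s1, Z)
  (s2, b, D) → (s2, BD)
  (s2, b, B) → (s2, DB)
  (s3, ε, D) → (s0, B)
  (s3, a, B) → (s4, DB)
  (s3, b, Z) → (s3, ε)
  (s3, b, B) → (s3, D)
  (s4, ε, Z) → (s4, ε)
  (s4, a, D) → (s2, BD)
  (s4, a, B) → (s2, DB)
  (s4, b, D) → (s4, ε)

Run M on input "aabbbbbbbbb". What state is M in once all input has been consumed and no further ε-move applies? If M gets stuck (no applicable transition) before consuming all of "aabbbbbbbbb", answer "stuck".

s2

(s0, aabbbbbbbbb, Z)
  read a, top Z: go to s1, push DZ → (s1, abbbbbbbbb, DZ)
  read a, top D: go to s1, push ε → (s1, bbbbbbbbb, Z)
  read b, top Z: go to s2, push DZ → (s2, bbbbbbbb, DZ)
  read b, top D: go to s2, push BD → (s2, bbbbbbb, BDZ)
  read b, top B: go to s2, push DB → (s2, bbbbbb, DBDZ)
  read b, top D: go to s2, push BD → (s2, bbbbb, BDBDZ)
  read b, top B: go to s2, push DB → (s2, bbbb, DBDBDZ)
  read b, top D: go to s2, push BD → (s2, bbb, BDBDBDZ)
  read b, top B: go to s2, push DB → (s2, bb, DBDBDBDZ)
  read b, top D: go to s2, push BD → (s2, b, BDBDBDBDZ)
  read b, top B: go to s2, push DB → (s2, ε, DBDBDBDBDZ)
All input consumed; M is in state s2.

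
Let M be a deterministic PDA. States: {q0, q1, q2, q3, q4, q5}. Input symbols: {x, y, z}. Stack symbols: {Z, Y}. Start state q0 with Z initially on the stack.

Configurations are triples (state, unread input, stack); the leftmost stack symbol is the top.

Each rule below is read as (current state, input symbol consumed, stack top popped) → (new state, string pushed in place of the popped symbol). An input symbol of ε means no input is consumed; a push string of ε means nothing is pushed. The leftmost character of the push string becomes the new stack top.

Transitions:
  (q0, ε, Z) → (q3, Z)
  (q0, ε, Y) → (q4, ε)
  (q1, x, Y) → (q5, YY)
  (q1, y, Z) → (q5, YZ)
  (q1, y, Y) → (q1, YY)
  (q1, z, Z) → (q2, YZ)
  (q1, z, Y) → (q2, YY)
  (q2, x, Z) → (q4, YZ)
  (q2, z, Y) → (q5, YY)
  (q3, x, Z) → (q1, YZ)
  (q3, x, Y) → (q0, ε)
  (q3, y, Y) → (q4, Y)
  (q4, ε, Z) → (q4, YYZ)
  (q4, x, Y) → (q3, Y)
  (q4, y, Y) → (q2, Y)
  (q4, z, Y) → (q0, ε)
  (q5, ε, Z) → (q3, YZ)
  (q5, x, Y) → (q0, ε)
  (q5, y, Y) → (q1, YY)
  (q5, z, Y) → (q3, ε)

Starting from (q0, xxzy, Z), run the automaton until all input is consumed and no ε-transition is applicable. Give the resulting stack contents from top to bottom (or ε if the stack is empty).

YZ

(q0, xxzy, Z) ⊢ (q3, xxzy, Z) ⊢ (q1, xzy, YZ) ⊢ (q5, zy, YYZ) ⊢ (q3, y, YZ) ⊢ (q4, ε, YZ)
All input consumed in state q4 with stack YZ.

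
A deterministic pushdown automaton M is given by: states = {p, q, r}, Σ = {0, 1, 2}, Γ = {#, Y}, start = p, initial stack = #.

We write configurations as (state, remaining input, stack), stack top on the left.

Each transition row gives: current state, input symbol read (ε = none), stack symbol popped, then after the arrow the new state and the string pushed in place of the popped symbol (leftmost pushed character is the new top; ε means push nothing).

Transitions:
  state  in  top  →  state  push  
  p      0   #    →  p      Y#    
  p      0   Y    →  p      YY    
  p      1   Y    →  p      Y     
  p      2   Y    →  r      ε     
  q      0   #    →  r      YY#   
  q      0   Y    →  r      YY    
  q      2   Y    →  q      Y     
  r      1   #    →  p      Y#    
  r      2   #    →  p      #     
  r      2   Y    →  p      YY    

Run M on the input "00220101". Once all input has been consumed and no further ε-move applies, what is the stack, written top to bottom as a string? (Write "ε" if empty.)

YYYY#

(p, 00220101, #)
  read 0, top #: go to p, push Y# → (p, 0220101, Y#)
  read 0, top Y: go to p, push YY → (p, 220101, YY#)
  read 2, top Y: go to r, push ε → (r, 20101, Y#)
  read 2, top Y: go to p, push YY → (p, 0101, YY#)
  read 0, top Y: go to p, push YY → (p, 101, YYY#)
  read 1, top Y: go to p, push Y → (p, 01, YYY#)
  read 0, top Y: go to p, push YY → (p, 1, YYYY#)
  read 1, top Y: go to p, push Y → (p, ε, YYYY#)
All input consumed in state p with stack YYYY#.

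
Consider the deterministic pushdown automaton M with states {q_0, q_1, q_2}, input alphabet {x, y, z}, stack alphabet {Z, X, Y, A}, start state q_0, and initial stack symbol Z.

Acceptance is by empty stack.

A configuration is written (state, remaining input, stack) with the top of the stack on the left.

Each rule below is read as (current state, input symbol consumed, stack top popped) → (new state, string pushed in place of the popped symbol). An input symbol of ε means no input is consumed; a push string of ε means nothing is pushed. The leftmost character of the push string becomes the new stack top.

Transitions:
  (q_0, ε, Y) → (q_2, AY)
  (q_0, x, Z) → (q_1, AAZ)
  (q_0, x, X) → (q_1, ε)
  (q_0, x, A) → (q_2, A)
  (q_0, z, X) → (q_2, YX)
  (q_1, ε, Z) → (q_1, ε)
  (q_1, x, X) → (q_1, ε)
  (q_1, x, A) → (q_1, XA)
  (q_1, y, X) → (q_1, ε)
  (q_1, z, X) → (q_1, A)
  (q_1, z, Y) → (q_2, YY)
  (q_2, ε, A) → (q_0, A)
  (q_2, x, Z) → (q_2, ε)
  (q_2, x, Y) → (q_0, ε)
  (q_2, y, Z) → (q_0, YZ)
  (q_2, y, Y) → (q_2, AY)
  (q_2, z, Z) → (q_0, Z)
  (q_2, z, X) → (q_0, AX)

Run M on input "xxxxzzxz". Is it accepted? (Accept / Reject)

Reject

(q_0, xxxxzzxz, Z)
  read x, top Z: go to q_1, push AAZ → (q_1, xxxzzxz, AAZ)
  read x, top A: go to q_1, push XA → (q_1, xxzzxz, XAAZ)
  read x, top X: go to q_1, push ε → (q_1, xzzxz, AAZ)
  read x, top A: go to q_1, push XA → (q_1, zzxz, XAAZ)
  read z, top X: go to q_1, push A → (q_1, zxz, AAAZ)
No transition applies at (q_1, zxz, AAAZ); input not fully consumed.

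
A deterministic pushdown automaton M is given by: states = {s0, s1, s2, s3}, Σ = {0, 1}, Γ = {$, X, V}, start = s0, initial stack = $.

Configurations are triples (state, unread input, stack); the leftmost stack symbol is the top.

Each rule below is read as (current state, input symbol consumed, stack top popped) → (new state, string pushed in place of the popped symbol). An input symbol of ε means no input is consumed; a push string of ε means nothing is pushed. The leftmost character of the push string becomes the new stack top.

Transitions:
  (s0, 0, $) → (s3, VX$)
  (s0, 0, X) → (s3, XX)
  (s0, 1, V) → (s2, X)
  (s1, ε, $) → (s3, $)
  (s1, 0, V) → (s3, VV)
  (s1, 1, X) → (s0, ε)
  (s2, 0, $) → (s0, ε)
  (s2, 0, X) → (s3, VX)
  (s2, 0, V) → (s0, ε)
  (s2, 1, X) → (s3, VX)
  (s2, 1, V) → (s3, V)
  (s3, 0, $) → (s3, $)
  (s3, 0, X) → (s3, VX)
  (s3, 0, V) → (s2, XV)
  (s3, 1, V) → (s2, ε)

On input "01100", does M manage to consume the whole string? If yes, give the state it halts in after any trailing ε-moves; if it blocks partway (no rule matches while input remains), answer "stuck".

s3

(s0, 01100, $) ⊢ (s3, 1100, VX$) ⊢ (s2, 100, X$) ⊢ (s3, 00, VX$) ⊢ (s2, 0, XVX$) ⊢ (s3, ε, VXVX$)
All input consumed; M is in state s3.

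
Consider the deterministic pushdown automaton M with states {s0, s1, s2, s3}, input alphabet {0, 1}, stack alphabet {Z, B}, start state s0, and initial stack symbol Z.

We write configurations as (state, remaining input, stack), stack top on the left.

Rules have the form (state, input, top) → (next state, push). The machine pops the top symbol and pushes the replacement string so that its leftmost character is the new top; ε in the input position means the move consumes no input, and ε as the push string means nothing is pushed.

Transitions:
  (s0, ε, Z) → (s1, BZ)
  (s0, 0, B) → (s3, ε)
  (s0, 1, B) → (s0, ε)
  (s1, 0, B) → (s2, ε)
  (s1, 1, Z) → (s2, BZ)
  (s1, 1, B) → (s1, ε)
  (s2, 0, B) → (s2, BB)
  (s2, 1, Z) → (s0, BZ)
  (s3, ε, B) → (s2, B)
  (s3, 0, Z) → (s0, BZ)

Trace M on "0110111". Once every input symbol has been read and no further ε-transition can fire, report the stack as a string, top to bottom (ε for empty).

(s0, 0110111, Z)
  ε-move, top Z: go to s1, push BZ → (s1, 0110111, BZ)
  read 0, top B: go to s2, push ε → (s2, 110111, Z)
  read 1, top Z: go to s0, push BZ → (s0, 10111, BZ)
  read 1, top B: go to s0, push ε → (s0, 0111, Z)
  ε-move, top Z: go to s1, push BZ → (s1, 0111, BZ)
  read 0, top B: go to s2, push ε → (s2, 111, Z)
  read 1, top Z: go to s0, push BZ → (s0, 11, BZ)
  read 1, top B: go to s0, push ε → (s0, 1, Z)
  ε-move, top Z: go to s1, push BZ → (s1, 1, BZ)
  read 1, top B: go to s1, push ε → (s1, ε, Z)
All input consumed in state s1 with stack Z.

Z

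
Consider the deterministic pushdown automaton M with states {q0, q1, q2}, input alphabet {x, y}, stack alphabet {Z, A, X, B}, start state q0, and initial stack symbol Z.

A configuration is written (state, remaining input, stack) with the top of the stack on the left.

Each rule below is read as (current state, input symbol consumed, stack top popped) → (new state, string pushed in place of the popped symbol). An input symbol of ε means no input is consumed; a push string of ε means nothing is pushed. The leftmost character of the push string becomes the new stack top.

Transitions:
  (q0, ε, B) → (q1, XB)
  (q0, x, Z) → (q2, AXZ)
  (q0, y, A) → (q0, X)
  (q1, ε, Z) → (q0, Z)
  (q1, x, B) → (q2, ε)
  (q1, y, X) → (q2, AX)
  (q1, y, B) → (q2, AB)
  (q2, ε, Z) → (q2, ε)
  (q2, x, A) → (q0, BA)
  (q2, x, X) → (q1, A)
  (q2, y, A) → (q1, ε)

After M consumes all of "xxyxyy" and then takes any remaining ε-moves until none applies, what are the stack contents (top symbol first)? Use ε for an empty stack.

XBAXBAXZ

(q0, xxyxyy, Z)
  read x, top Z: go to q2, push AXZ → (q2, xyxyy, AXZ)
  read x, top A: go to q0, push BA → (q0, yxyy, BAXZ)
  ε-move, top B: go to q1, push XB → (q1, yxyy, XBAXZ)
  read y, top X: go to q2, push AX → (q2, xyy, AXBAXZ)
  read x, top A: go to q0, push BA → (q0, yy, BAXBAXZ)
  ε-move, top B: go to q1, push XB → (q1, yy, XBAXBAXZ)
  read y, top X: go to q2, push AX → (q2, y, AXBAXBAXZ)
  read y, top A: go to q1, push ε → (q1, ε, XBAXBAXZ)
All input consumed in state q1 with stack XBAXBAXZ.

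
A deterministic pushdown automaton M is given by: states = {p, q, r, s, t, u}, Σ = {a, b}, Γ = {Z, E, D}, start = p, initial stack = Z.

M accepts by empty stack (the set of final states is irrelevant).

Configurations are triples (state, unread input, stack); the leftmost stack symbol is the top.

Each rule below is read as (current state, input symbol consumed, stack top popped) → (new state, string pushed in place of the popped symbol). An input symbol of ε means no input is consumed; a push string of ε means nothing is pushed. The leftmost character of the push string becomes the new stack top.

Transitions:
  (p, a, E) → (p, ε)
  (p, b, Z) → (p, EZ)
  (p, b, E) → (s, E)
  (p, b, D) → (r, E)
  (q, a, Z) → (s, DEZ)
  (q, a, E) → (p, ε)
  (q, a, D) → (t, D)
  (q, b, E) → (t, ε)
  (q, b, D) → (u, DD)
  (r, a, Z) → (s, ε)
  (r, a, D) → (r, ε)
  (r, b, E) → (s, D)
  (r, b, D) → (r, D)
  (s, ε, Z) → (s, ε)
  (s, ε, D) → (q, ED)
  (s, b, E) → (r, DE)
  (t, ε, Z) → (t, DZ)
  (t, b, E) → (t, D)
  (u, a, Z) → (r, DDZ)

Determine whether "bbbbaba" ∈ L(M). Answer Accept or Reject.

(p, bbbbaba, Z)
  read b, top Z: go to p, push EZ → (p, bbbaba, EZ)
  read b, top E: go to s, push E → (s, bbaba, EZ)
  read b, top E: go to r, push DE → (r, baba, DEZ)
  read b, top D: go to r, push D → (r, aba, DEZ)
  read a, top D: go to r, push ε → (r, ba, EZ)
  read b, top E: go to s, push D → (s, a, DZ)
  ε-move, top D: go to q, push ED → (q, a, EDZ)
  read a, top E: go to p, push ε → (p, ε, DZ)
All input consumed; stack is DZ, not empty, and no further ε-move applies.

Reject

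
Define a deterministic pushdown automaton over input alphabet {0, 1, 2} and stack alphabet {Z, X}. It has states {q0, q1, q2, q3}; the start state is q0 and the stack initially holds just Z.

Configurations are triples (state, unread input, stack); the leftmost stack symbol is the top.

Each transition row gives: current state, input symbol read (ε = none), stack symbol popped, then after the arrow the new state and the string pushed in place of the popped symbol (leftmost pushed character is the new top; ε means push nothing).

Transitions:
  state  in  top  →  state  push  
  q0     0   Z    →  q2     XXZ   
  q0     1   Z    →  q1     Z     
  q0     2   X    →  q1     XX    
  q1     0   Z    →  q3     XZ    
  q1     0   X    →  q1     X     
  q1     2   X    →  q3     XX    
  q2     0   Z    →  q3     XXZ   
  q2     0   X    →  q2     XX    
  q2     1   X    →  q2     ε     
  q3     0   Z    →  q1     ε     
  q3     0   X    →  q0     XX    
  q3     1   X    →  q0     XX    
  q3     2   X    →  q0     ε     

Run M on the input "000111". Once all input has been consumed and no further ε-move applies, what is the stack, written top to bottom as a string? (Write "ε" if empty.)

(q0, 000111, Z)
  read 0, top Z: go to q2, push XXZ → (q2, 00111, XXZ)
  read 0, top X: go to q2, push XX → (q2, 0111, XXXZ)
  read 0, top X: go to q2, push XX → (q2, 111, XXXXZ)
  read 1, top X: go to q2, push ε → (q2, 11, XXXZ)
  read 1, top X: go to q2, push ε → (q2, 1, XXZ)
  read 1, top X: go to q2, push ε → (q2, ε, XZ)
All input consumed in state q2 with stack XZ.

XZ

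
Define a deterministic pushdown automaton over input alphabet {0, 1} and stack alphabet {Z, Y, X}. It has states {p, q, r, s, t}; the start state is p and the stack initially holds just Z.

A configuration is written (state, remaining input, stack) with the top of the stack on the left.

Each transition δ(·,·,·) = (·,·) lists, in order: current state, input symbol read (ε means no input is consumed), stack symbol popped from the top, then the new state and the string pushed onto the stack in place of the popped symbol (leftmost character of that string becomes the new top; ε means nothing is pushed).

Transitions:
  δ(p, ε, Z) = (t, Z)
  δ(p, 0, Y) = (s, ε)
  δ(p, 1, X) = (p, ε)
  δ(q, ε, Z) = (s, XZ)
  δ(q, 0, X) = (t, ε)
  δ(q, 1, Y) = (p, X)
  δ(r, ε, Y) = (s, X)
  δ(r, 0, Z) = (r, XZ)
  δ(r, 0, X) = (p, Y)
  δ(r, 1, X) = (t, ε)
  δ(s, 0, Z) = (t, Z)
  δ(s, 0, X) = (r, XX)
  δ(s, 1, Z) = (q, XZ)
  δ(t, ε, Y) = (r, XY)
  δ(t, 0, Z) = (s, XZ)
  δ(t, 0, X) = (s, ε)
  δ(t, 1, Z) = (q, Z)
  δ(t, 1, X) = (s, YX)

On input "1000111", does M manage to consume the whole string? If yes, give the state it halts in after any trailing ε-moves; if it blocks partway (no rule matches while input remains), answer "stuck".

(p, 1000111, Z) ⊢ (t, 1000111, Z) ⊢ (q, 000111, Z) ⊢ (s, 000111, XZ) ⊢ (r, 00111, XXZ) ⊢ (p, 0111, YXZ) ⊢ (s, 111, XZ)
No transition for (s, 1, top X); M blocks with input 111 remaining.

stuck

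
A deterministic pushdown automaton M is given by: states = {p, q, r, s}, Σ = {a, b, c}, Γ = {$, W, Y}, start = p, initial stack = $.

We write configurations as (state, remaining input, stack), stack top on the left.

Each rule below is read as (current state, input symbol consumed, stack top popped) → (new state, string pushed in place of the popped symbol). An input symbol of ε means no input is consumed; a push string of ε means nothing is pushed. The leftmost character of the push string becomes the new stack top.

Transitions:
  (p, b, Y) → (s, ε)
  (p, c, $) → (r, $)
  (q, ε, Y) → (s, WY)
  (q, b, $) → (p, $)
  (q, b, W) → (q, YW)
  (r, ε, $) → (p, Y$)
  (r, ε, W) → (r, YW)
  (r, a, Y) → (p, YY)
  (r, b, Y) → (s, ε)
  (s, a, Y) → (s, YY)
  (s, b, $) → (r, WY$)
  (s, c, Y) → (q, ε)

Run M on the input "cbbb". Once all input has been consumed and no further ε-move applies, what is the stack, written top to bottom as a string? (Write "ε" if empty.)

WY$

(p, cbbb, $)
  read c, top $: go to r, push $ → (r, bbb, $)
  ε-move, top $: go to p, push Y$ → (p, bbb, Y$)
  read b, top Y: go to s, push ε → (s, bb, $)
  read b, top $: go to r, push WY$ → (r, b, WY$)
  ε-move, top W: go to r, push YW → (r, b, YWY$)
  read b, top Y: go to s, push ε → (s, ε, WY$)
All input consumed in state s with stack WY$.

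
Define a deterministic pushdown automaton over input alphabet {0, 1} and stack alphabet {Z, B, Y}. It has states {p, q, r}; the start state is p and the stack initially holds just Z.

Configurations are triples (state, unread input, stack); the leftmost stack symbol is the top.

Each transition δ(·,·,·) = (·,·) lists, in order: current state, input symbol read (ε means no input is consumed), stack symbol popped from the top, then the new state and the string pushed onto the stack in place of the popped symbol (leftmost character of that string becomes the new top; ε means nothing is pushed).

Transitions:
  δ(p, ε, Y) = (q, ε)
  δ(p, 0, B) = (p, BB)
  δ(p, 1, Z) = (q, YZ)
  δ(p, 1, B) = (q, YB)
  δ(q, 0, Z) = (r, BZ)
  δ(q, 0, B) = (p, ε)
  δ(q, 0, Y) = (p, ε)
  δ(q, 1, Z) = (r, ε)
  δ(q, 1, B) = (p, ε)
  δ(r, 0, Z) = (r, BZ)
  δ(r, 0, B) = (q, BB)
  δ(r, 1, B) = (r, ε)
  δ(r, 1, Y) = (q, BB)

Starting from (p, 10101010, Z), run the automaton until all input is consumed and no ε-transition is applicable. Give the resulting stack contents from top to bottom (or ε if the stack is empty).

Z

(p, 10101010, Z)
  read 1, top Z: go to q, push YZ → (q, 0101010, YZ)
  read 0, top Y: go to p, push ε → (p, 101010, Z)
  read 1, top Z: go to q, push YZ → (q, 01010, YZ)
  read 0, top Y: go to p, push ε → (p, 1010, Z)
  read 1, top Z: go to q, push YZ → (q, 010, YZ)
  read 0, top Y: go to p, push ε → (p, 10, Z)
  read 1, top Z: go to q, push YZ → (q, 0, YZ)
  read 0, top Y: go to p, push ε → (p, ε, Z)
All input consumed in state p with stack Z.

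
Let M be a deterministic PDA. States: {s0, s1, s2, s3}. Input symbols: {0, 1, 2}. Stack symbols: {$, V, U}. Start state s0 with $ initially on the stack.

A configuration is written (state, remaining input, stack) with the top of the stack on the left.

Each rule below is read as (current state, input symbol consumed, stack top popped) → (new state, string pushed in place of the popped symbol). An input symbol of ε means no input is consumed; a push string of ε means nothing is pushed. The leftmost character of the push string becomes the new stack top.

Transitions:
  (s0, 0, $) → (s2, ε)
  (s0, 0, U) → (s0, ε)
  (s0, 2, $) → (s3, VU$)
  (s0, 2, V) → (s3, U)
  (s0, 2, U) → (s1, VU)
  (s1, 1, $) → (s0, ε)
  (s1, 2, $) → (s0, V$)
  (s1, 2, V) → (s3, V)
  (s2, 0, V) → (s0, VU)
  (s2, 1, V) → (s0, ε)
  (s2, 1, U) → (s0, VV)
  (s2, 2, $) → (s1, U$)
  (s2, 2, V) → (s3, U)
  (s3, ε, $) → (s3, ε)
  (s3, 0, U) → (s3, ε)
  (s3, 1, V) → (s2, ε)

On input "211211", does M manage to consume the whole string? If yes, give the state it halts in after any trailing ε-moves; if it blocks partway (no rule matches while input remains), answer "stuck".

stuck

(s0, 211211, $)
  read 2, top $: go to s3, push VU$ → (s3, 11211, VU$)
  read 1, top V: go to s2, push ε → (s2, 1211, U$)
  read 1, top U: go to s0, push VV → (s0, 211, VV$)
  read 2, top V: go to s3, push U → (s3, 11, UV$)
No transition for (s3, 1, top U); M blocks with input 11 remaining.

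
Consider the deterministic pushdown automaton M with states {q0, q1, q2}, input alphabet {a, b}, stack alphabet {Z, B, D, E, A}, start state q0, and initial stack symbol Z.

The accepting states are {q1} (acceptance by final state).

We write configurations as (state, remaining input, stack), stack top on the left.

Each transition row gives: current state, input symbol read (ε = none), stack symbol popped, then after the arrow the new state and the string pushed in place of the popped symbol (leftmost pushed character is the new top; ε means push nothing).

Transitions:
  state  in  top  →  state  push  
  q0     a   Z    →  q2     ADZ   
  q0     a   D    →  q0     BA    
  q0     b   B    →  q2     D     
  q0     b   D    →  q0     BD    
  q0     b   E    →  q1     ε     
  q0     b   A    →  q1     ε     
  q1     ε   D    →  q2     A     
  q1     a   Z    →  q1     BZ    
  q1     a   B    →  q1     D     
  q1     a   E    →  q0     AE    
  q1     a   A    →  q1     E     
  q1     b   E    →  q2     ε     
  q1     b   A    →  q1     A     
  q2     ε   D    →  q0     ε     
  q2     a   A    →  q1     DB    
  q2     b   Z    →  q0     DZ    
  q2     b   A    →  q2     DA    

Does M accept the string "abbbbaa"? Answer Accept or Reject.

Accept

(q0, abbbbaa, Z)
  read a, top Z: go to q2, push ADZ → (q2, bbbbaa, ADZ)
  read b, top A: go to q2, push DA → (q2, bbbaa, DADZ)
  ε-move, top D: go to q0, push ε → (q0, bbbaa, ADZ)
  read b, top A: go to q1, push ε → (q1, bbaa, DZ)
  ε-move, top D: go to q2, push A → (q2, bbaa, AZ)
  read b, top A: go to q2, push DA → (q2, baa, DAZ)
  ε-move, top D: go to q0, push ε → (q0, baa, AZ)
  read b, top A: go to q1, push ε → (q1, aa, Z)
  read a, top Z: go to q1, push BZ → (q1, a, BZ)
  read a, top B: go to q1, push D → (q1, ε, DZ)
All input consumed; state q1 ∈ F.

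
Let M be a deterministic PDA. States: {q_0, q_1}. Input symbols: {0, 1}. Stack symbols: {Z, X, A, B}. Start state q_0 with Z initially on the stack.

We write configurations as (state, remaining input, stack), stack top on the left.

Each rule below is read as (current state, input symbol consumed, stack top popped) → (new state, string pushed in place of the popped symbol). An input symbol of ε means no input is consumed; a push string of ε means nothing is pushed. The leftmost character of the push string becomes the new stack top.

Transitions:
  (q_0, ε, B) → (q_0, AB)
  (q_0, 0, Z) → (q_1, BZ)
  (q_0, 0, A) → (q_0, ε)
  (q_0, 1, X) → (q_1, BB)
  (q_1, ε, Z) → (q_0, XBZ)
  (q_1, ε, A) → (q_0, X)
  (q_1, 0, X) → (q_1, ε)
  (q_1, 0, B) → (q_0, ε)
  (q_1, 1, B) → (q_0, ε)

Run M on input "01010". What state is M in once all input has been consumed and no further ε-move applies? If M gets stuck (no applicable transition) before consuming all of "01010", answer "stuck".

q_1

(q_0, 01010, Z) ⊢ (q_1, 1010, BZ) ⊢ (q_0, 010, Z) ⊢ (q_1, 10, BZ) ⊢ (q_0, 0, Z) ⊢ (q_1, ε, BZ)
All input consumed; M is in state q_1.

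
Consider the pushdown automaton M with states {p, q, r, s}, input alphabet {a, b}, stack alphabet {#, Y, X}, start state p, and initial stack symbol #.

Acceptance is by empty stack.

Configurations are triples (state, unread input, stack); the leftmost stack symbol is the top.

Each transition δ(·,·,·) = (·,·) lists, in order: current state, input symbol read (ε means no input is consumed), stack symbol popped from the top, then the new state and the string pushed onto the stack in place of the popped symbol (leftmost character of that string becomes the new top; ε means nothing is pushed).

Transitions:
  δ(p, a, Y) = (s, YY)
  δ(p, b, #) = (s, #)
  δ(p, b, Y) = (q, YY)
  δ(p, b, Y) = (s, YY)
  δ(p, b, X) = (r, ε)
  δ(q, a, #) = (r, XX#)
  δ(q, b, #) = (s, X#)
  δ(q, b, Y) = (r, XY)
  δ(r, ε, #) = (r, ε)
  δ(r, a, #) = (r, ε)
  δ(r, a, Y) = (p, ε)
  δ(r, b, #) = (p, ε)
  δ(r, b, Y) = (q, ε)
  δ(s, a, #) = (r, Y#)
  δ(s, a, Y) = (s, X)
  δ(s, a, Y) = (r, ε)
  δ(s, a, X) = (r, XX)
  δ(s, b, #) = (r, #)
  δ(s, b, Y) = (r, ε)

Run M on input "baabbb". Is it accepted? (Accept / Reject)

Accept

One accepting computation: (p, baabbb, #) ⊢ (s, aabbb, #) ⊢ (r, abbb, Y#) ⊢ (p, bbb, #) ⊢ (s, bb, #) ⊢ (r, b, #) ⊢ (p, ε, ε)
All input consumed and the stack is empty.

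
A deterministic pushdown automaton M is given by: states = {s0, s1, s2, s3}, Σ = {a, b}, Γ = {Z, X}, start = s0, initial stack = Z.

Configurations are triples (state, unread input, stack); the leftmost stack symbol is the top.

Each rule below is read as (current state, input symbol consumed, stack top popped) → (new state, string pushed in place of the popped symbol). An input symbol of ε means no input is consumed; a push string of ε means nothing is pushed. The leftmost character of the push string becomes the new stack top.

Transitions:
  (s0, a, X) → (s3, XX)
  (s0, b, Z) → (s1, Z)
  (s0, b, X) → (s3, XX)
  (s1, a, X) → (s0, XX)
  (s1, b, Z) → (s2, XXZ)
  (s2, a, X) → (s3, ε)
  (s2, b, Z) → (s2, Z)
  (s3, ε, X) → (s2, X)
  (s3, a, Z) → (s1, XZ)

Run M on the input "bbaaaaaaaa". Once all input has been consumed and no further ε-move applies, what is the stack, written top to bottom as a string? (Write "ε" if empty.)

Z

(s0, bbaaaaaaaa, Z) ⊢ (s1, baaaaaaaa, Z) ⊢ (s2, aaaaaaaa, XXZ) ⊢ (s3, aaaaaaa, XZ) ⊢ (s2, aaaaaaa, XZ) ⊢ (s3, aaaaaa, Z) ⊢ (s1, aaaaa, XZ) ⊢ (s0, aaaa, XXZ) ⊢ (s3, aaa, XXXZ) ⊢ (s2, aaa, XXXZ) ⊢ (s3, aa, XXZ) ⊢ (s2, aa, XXZ) ⊢ (s3, a, XZ) ⊢ (s2, a, XZ) ⊢ (s3, ε, Z)
All input consumed in state s3 with stack Z.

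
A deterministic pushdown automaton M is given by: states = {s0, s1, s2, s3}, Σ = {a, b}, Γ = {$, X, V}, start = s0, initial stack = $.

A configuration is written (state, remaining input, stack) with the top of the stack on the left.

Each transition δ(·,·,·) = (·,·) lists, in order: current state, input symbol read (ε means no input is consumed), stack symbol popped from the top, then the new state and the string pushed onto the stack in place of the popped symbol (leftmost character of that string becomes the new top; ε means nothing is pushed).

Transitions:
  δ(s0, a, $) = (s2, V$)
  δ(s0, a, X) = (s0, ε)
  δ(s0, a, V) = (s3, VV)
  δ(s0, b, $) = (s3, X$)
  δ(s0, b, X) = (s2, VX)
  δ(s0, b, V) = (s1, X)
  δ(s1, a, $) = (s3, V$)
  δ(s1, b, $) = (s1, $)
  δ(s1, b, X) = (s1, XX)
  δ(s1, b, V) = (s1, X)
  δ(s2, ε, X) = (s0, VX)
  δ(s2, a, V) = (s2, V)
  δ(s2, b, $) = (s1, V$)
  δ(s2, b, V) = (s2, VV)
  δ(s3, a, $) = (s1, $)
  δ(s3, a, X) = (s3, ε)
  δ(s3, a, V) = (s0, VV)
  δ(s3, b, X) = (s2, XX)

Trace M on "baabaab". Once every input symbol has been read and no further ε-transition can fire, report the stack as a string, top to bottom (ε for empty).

XV$

(s0, baabaab, $)
  read b, top $: go to s3, push X$ → (s3, aabaab, X$)
  read a, top X: go to s3, push ε → (s3, abaab, $)
  read a, top $: go to s1, push $ → (s1, baab, $)
  read b, top $: go to s1, push $ → (s1, aab, $)
  read a, top $: go to s3, push V$ → (s3, ab, V$)
  read a, top V: go to s0, push VV → (s0, b, VV$)
  read b, top V: go to s1, push X → (s1, ε, XV$)
All input consumed in state s1 with stack XV$.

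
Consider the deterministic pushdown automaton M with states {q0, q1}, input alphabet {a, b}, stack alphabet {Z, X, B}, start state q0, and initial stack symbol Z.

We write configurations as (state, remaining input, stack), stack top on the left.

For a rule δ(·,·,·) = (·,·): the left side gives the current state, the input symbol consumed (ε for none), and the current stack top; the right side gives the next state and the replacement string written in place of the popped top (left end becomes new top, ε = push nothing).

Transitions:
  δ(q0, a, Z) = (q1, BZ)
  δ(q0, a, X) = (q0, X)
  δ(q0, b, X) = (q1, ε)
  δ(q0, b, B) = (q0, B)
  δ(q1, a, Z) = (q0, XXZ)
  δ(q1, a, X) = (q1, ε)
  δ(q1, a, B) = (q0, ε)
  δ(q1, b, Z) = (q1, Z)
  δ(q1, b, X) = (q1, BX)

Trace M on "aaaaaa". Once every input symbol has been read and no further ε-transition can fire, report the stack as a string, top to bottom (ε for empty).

Z

(q0, aaaaaa, Z) ⊢ (q1, aaaaa, BZ) ⊢ (q0, aaaa, Z) ⊢ (q1, aaa, BZ) ⊢ (q0, aa, Z) ⊢ (q1, a, BZ) ⊢ (q0, ε, Z)
All input consumed in state q0 with stack Z.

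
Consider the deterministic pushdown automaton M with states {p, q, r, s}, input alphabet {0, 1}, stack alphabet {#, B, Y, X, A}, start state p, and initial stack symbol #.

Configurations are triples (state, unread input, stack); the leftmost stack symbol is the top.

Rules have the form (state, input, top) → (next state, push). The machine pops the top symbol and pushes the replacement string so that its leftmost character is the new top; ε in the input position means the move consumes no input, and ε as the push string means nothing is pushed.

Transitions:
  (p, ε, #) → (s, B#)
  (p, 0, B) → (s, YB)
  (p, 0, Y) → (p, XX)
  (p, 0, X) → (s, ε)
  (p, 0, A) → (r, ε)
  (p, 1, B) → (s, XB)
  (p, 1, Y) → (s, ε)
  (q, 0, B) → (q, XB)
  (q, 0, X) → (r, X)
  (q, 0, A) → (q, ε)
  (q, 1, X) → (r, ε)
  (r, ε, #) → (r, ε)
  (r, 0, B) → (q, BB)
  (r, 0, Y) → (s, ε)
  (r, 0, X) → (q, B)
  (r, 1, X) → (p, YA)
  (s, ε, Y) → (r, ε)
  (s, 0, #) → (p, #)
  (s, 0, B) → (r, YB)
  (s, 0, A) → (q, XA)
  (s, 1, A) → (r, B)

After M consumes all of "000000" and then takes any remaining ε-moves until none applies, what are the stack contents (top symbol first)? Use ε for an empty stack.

B#

(p, 000000, #)
  ε-move, top #: go to s, push B# → (s, 000000, B#)
  read 0, top B: go to r, push YB → (r, 00000, YB#)
  read 0, top Y: go to s, push ε → (s, 0000, B#)
  read 0, top B: go to r, push YB → (r, 000, YB#)
  read 0, top Y: go to s, push ε → (s, 00, B#)
  read 0, top B: go to r, push YB → (r, 0, YB#)
  read 0, top Y: go to s, push ε → (s, ε, B#)
All input consumed in state s with stack B#.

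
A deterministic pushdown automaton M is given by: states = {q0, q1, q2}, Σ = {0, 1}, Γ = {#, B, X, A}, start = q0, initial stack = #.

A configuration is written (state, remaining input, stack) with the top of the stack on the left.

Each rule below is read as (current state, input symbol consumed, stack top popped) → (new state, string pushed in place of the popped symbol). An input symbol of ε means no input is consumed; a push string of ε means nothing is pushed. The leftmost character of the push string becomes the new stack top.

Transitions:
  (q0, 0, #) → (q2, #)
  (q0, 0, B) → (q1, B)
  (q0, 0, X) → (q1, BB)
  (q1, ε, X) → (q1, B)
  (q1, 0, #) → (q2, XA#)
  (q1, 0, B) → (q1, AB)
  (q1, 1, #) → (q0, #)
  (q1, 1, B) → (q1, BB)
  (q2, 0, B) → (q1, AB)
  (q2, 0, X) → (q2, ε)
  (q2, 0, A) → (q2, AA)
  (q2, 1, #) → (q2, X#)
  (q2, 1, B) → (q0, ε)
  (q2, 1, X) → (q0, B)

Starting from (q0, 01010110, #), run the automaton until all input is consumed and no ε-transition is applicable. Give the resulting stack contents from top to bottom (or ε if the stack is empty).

(q0, 01010110, #) ⊢ (q2, 1010110, #) ⊢ (q2, 010110, X#) ⊢ (q2, 10110, #) ⊢ (q2, 0110, X#) ⊢ (q2, 110, #) ⊢ (q2, 10, X#) ⊢ (q0, 0, B#) ⊢ (q1, ε, B#)
All input consumed in state q1 with stack B#.

B#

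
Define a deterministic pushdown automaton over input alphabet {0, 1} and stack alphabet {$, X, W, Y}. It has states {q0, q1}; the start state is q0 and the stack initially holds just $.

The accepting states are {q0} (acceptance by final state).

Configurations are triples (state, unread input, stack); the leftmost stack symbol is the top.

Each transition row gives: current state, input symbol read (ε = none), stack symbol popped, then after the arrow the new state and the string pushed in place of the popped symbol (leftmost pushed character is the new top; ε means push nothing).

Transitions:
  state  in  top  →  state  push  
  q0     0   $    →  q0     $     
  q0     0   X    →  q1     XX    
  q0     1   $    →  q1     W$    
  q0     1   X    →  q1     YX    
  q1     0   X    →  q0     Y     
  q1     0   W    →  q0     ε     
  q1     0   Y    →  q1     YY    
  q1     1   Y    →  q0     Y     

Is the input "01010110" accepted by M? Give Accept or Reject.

(q0, 01010110, $)
  read 0, top $: go to q0, push $ → (q0, 1010110, $)
  read 1, top $: go to q1, push W$ → (q1, 010110, W$)
  read 0, top W: go to q0, push ε → (q0, 10110, $)
  read 1, top $: go to q1, push W$ → (q1, 0110, W$)
  read 0, top W: go to q0, push ε → (q0, 110, $)
  read 1, top $: go to q1, push W$ → (q1, 10, W$)
No transition applies at (q1, 10, W$); input not fully consumed.

Reject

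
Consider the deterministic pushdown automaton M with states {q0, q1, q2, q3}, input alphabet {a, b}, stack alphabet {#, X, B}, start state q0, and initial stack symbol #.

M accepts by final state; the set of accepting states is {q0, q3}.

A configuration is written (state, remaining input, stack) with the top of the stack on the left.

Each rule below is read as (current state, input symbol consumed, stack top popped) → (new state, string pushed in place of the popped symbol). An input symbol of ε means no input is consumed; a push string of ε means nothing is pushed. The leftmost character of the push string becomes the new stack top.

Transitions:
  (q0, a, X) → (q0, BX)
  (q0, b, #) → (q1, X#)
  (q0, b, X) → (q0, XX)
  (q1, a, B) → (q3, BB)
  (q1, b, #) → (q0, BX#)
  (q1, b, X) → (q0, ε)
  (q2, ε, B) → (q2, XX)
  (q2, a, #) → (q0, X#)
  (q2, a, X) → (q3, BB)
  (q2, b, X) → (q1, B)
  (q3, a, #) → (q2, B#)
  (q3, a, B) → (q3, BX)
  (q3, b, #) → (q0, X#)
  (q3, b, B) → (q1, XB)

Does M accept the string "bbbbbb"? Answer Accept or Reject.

(q0, bbbbbb, #)
  read b, top #: go to q1, push X# → (q1, bbbbb, X#)
  read b, top X: go to q0, push ε → (q0, bbbb, #)
  read b, top #: go to q1, push X# → (q1, bbb, X#)
  read b, top X: go to q0, push ε → (q0, bb, #)
  read b, top #: go to q1, push X# → (q1, b, X#)
  read b, top X: go to q0, push ε → (q0, ε, #)
All input consumed; state q0 ∈ F.

Accept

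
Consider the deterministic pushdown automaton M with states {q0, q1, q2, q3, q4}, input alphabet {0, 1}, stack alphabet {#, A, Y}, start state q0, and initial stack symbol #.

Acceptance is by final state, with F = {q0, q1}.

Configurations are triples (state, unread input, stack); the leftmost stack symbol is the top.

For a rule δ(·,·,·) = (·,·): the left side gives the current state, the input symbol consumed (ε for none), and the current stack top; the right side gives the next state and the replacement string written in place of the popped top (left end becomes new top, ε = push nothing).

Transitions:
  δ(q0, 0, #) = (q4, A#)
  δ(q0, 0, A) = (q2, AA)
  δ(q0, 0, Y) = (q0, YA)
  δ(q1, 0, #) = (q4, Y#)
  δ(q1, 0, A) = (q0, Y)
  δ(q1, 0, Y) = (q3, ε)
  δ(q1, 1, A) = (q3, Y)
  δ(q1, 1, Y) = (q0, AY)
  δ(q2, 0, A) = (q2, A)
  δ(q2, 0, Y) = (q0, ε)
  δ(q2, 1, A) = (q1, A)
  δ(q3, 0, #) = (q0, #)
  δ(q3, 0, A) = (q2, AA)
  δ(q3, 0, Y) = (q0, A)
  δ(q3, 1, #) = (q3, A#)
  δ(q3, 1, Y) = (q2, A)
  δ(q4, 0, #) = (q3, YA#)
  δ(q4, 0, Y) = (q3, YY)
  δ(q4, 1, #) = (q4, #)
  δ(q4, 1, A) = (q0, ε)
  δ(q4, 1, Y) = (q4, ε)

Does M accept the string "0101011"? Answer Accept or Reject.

Reject

(q0, 0101011, #)
  read 0, top #: go to q4, push A# → (q4, 101011, A#)
  read 1, top A: go to q0, push ε → (q0, 01011, #)
  read 0, top #: go to q4, push A# → (q4, 1011, A#)
  read 1, top A: go to q0, push ε → (q0, 011, #)
  read 0, top #: go to q4, push A# → (q4, 11, A#)
  read 1, top A: go to q0, push ε → (q0, 1, #)
No transition applies at (q0, 1, #); input not fully consumed.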